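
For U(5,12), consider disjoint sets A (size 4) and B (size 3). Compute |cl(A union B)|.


|A union B| = 4 + 3 = 7 (disjoint).
In U(5,12), cl(S) = S if |S| < 5, else cl(S) = E.
Since 7 >= 5, cl(A union B) = E.
|cl(A union B)| = 12.

12


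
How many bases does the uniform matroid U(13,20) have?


Bases of U(13,20) are all 13-element subsets of the 20-element ground set.
Number of bases = C(20,13).
C(20,13) = 77520.

77520


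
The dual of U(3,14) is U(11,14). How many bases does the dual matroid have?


The dual of U(r,n) is U(n-r, n) = U(11,14).
Bases of U(11,14) are all (11)-element subsets.
|B(M*)| = C(14,11) = 364.

364


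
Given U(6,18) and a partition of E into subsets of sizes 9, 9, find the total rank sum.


r(Ai) = min(|Ai|, 6) for each part.
Sum = min(9,6) + min(9,6)
    = 6 + 6
    = 12.

12


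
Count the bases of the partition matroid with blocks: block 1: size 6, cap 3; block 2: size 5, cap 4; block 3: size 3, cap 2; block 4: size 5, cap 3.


A basis picks exactly ci elements from block i.
Number of bases = product of C(|Si|, ci).
= C(6,3) * C(5,4) * C(3,2) * C(5,3)
= 20 * 5 * 3 * 10
= 3000.

3000


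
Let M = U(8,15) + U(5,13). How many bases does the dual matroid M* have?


(M1+M2)* = M1* + M2*.
M1* = U(7,15), bases: C(15,7) = 6435.
M2* = U(8,13), bases: C(13,8) = 1287.
|B(M*)| = 6435 * 1287 = 8281845.

8281845


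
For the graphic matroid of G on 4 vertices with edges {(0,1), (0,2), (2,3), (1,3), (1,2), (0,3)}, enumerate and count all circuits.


A circuit in a graphic matroid = edge set of a simple cycle.
G has 4 vertices and 6 edges.
Enumerating all minimal edge subsets forming cycles...
Total circuits found: 7.

7


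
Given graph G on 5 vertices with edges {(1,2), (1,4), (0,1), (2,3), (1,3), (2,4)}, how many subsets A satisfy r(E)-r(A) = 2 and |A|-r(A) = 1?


R(x,y) = sum over A in 2^E of x^(r(E)-r(A)) * y^(|A|-r(A)).
G has 5 vertices, 6 edges. r(E) = 4.
Enumerate all 2^6 = 64 subsets.
Count subsets with r(E)-r(A)=2 and |A|-r(A)=1: 2.

2


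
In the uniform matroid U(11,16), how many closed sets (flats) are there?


Flats of U(11,16): every subset of size < 11 is a flat, plus E itself.
Count = C(16,0) + C(16,1) + C(16,2) + C(16,3) + C(16,4) + C(16,5) + C(16,6) + C(16,7) + C(16,8) + C(16,9) + C(16,10) + 1
     = 1 + 16 + 120 + 560 + 1820 + 4368 + 8008 + 11440 + 12870 + 11440 + 8008 + 1
     = 58652.

58652


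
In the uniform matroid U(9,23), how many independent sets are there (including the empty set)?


Independent sets of U(9,23) are all subsets of size <= 9.
Count = (23 choose 0) + (23 choose 1) + (23 choose 2) + (23 choose 3) + (23 choose 4) + (23 choose 5) + (23 choose 6) + (23 choose 7) + (23 choose 8) + (23 choose 9)
     = 1 + 23 + 253 + 1771 + 8855 + 33649 + 100947 + 245157 + 490314 + 817190
     = 1698160.

1698160


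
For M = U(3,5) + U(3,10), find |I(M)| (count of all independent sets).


For a direct sum, |I(M1+M2)| = |I(M1)| * |I(M2)|.
|I(U(3,5))| = sum C(5,k) for k=0..3 = 26.
|I(U(3,10))| = sum C(10,k) for k=0..3 = 176.
Total = 26 * 176 = 4576.

4576


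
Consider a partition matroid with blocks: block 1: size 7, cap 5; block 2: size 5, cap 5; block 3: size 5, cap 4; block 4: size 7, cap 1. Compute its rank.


Rank of a partition matroid = sum of min(|Si|, ci) for each block.
= min(7,5) + min(5,5) + min(5,4) + min(7,1)
= 5 + 5 + 4 + 1
= 15.

15


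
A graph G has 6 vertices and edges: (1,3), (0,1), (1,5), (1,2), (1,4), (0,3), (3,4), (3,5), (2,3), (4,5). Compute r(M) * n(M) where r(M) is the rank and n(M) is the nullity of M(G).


r(M) = |V| - c = 6 - 1 = 5.
nullity = |E| - r(M) = 10 - 5 = 5.
Product = 5 * 5 = 25.

25


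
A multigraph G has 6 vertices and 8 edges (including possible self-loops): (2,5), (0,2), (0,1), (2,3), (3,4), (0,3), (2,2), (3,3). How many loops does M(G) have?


In a graphic matroid, a loop is a self-loop edge (u,u) with rank 0.
Examining all 8 edges for self-loops...
Self-loops found: (2,2), (3,3)
Number of loops = 2.

2


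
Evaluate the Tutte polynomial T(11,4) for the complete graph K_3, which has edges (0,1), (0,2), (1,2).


T(K_3; x,y) = x^2 + x + y.
T(11,4) = 121 + 11 + 4 = 136.

136


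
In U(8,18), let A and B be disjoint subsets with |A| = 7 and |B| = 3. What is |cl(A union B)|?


|A union B| = 7 + 3 = 10 (disjoint).
In U(8,18), cl(S) = S if |S| < 8, else cl(S) = E.
Since 10 >= 8, cl(A union B) = E.
|cl(A union B)| = 18.

18


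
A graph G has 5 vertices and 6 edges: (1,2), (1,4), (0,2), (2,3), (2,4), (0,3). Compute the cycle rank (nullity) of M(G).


Cycle rank (nullity) = |E| - r(M) = |E| - (|V| - c).
|E| = 6, |V| = 5, c = 1.
Nullity = 6 - (5 - 1) = 6 - 4 = 2.

2


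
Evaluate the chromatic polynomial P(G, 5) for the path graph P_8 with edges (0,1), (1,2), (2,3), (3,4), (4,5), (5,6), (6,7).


P(P_8, k) = k * (k-1)^(7).
P(5) = 5 * 4^7 = 5 * 16384 = 81920.

81920


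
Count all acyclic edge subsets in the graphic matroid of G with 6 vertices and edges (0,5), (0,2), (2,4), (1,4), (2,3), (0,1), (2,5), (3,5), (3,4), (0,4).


An independent set in a graphic matroid is an acyclic edge subset.
G has 6 vertices and 10 edges.
Enumerate all 2^10 = 1024 subsets, checking for acyclicity.
Total independent sets = 454.

454


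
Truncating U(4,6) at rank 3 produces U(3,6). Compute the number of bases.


Truncating U(4,6) to rank 3 gives U(3,6).
Bases of U(3,6) are all 3-element subsets of 6 elements.
Number of bases = (6 choose 3) = 20.

20


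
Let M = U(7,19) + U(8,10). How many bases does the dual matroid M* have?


(M1+M2)* = M1* + M2*.
M1* = U(12,19), bases: C(19,12) = 50388.
M2* = U(2,10), bases: C(10,2) = 45.
|B(M*)| = 50388 * 45 = 2267460.

2267460


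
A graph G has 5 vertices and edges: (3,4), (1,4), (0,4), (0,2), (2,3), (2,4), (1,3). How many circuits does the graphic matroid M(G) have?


A circuit in a graphic matroid = edge set of a simple cycle.
G has 5 vertices and 7 edges.
Enumerating all minimal edge subsets forming cycles...
Total circuits found: 6.

6


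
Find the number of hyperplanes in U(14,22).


Hyperplanes of U(14,22) are flats of rank 13.
In a uniform matroid, these are exactly the (13)-element subsets.
Count = (22 choose 13) = 497420.

497420


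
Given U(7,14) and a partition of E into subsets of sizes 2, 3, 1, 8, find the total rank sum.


r(Ai) = min(|Ai|, 7) for each part.
Sum = min(2,7) + min(3,7) + min(1,7) + min(8,7)
    = 2 + 3 + 1 + 7
    = 13.

13


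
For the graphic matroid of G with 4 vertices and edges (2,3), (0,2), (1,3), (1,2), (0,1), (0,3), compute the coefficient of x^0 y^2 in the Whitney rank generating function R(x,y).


R(x,y) = sum over A in 2^E of x^(r(E)-r(A)) * y^(|A|-r(A)).
G has 4 vertices, 6 edges. r(E) = 3.
Enumerate all 2^6 = 64 subsets.
Count subsets with r(E)-r(A)=0 and |A|-r(A)=2: 6.

6


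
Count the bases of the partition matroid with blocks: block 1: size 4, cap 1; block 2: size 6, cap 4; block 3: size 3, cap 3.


A basis picks exactly ci elements from block i.
Number of bases = product of C(|Si|, ci).
= C(4,1) * C(6,4) * C(3,3)
= 4 * 15 * 1
= 60.

60


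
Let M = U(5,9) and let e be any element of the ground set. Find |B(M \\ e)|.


Deleting e from U(5,9) gives U(5,8) since n > r.
Bases of U(5,8) = (8 choose 5) = 56.

56


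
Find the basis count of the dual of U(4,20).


The dual of U(r,n) is U(n-r, n) = U(16,20).
Bases of U(16,20) are all (16)-element subsets.
|B(M*)| = C(20,16) = 4845.

4845


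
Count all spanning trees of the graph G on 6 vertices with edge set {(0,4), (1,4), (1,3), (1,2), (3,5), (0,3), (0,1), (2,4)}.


By Kirchhoff's matrix tree theorem, the number of spanning trees equals
the determinant of any cofactor of the Laplacian matrix L.
G has 6 vertices and 8 edges.
Computing the (5 x 5) cofactor determinant gives 21.

21


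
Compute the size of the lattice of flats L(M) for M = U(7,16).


Flats of U(7,16): every subset of size < 7 is a flat, plus E itself.
Count = C(16,0) + C(16,1) + C(16,2) + C(16,3) + C(16,4) + C(16,5) + C(16,6) + 1
     = 1 + 16 + 120 + 560 + 1820 + 4368 + 8008 + 1
     = 14894.

14894


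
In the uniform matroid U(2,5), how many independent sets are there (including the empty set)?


Independent sets of U(2,5) are all subsets of size <= 2.
Count = C(5,0) + C(5,1) + C(5,2)
     = 1 + 5 + 10
     = 16.

16


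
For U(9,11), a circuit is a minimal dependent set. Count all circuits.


In U(9,11), circuits are the (10)-element subsets.
Any set of 10 elements is dependent, and removing any one element gives
an independent set of size 9, so it is a minimal dependent set.
Number of circuits = C(11,10) = 11.

11


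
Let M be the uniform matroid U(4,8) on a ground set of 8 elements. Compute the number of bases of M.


Bases of U(4,8) are all 4-element subsets of the 8-element ground set.
Number of bases = C(8,4).
C(8,4) = (8 * 7 * 6 * 5) / (1 * 2 * 3 * 4) = 70.

70


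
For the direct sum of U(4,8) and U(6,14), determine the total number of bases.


Bases of a direct sum M1 + M2: |B| = |B(M1)| * |B(M2)|.
|B(U(4,8))| = C(8,4) = 70.
|B(U(6,14))| = C(14,6) = 3003.
Total bases = 70 * 3003 = 210210.

210210


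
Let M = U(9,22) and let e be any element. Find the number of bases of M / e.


Contracting e from U(9,22) gives U(8,21).
Bases of U(8,21) = C(21,8) = 21! / (8! * 13!) = 203490.

203490


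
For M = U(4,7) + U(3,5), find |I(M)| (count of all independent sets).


For a direct sum, |I(M1+M2)| = |I(M1)| * |I(M2)|.
|I(U(4,7))| = sum C(7,k) for k=0..4 = 99.
|I(U(3,5))| = sum C(5,k) for k=0..3 = 26.
Total = 99 * 26 = 2574.

2574


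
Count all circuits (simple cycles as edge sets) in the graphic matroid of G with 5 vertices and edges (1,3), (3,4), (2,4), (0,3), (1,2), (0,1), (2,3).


A circuit in a graphic matroid = edge set of a simple cycle.
G has 5 vertices and 7 edges.
Enumerating all minimal edge subsets forming cycles...
Total circuits found: 6.

6


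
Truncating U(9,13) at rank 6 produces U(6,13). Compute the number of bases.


Truncating U(9,13) to rank 6 gives U(6,13).
Bases of U(6,13) are all 6-element subsets of 13 elements.
Number of bases = C(13,6) = 1716.

1716


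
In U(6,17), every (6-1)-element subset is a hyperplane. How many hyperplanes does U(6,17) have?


Hyperplanes of U(6,17) are flats of rank 5.
In a uniform matroid, these are exactly the (5)-element subsets.
Count = (17 choose 5) = 6188.

6188


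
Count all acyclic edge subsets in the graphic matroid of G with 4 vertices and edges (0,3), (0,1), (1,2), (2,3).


An independent set in a graphic matroid is an acyclic edge subset.
G has 4 vertices and 4 edges.
Enumerate all 2^4 = 16 subsets, checking for acyclicity.
Total independent sets = 15.

15


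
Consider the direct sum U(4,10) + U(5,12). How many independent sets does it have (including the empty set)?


For a direct sum, |I(M1+M2)| = |I(M1)| * |I(M2)|.
|I(U(4,10))| = sum C(10,k) for k=0..4 = 386.
|I(U(5,12))| = sum C(12,k) for k=0..5 = 1586.
Total = 386 * 1586 = 612196.

612196


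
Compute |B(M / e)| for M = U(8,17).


Contracting e from U(8,17) gives U(7,16).
Bases of U(7,16) = (16 choose 7) = 11440.

11440


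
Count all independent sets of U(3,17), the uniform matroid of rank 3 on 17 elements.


Independent sets of U(3,17) are all subsets of size <= 3.
Count = C(17,0) + C(17,1) + C(17,2) + C(17,3)
     = 1 + 17 + 136 + 680
     = 834.

834


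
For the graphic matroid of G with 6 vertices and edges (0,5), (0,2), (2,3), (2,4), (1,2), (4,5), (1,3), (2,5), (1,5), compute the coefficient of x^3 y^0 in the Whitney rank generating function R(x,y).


R(x,y) = sum over A in 2^E of x^(r(E)-r(A)) * y^(|A|-r(A)).
G has 6 vertices, 9 edges. r(E) = 5.
Enumerate all 2^9 = 512 subsets.
Count subsets with r(E)-r(A)=3 and |A|-r(A)=0: 36.

36


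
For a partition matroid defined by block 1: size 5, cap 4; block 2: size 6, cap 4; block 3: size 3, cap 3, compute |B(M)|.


A basis picks exactly ci elements from block i.
Number of bases = product of C(|Si|, ci).
= C(5,4) * C(6,4) * C(3,3)
= 5 * 15 * 1
= 75.

75


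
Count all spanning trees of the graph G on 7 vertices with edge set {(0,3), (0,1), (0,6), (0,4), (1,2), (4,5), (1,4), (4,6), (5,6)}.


By Kirchhoff's matrix tree theorem, the number of spanning trees equals
the determinant of any cofactor of the Laplacian matrix L.
G has 7 vertices and 9 edges.
Computing the (6 x 6) cofactor determinant gives 21.

21


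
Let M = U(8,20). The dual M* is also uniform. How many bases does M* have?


The dual of U(r,n) is U(n-r, n) = U(12,20).
Bases of U(12,20) are all (12)-element subsets.
|B(M*)| = C(20,12) = 125970.

125970


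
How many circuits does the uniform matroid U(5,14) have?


In U(5,14), circuits are the (6)-element subsets.
Any set of 6 elements is dependent, and removing any one element gives
an independent set of size 5, so it is a minimal dependent set.
Number of circuits = C(14,6) = 14! / (6! * 8!) = 3003.

3003


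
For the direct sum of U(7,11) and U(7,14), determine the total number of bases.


Bases of a direct sum M1 + M2: |B| = |B(M1)| * |B(M2)|.
|B(U(7,11))| = C(11,7) = 330.
|B(U(7,14))| = C(14,7) = 3432.
Total bases = 330 * 3432 = 1132560.

1132560


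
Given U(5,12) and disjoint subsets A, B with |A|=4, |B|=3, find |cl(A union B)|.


|A union B| = 4 + 3 = 7 (disjoint).
In U(5,12), cl(S) = S if |S| < 5, else cl(S) = E.
Since 7 >= 5, cl(A union B) = E.
|cl(A union B)| = 12.

12


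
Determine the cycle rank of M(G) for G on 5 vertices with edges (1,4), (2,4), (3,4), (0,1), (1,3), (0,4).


Cycle rank (nullity) = |E| - r(M) = |E| - (|V| - c).
|E| = 6, |V| = 5, c = 1.
Nullity = 6 - (5 - 1) = 6 - 4 = 2.

2


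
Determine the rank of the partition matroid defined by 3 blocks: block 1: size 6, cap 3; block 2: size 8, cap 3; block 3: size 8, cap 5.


Rank of a partition matroid = sum of min(|Si|, ci) for each block.
= min(6,3) + min(8,3) + min(8,5)
= 3 + 3 + 5
= 11.

11


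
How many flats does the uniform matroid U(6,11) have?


Flats of U(6,11): every subset of size < 6 is a flat, plus E itself.
Count = (11 choose 0) + (11 choose 1) + (11 choose 2) + (11 choose 3) + (11 choose 4) + (11 choose 5) + 1
     = 1 + 11 + 55 + 165 + 330 + 462 + 1
     = 1025.

1025


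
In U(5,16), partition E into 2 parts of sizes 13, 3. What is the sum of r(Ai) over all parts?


r(Ai) = min(|Ai|, 5) for each part.
Sum = min(13,5) + min(3,5)
    = 5 + 3
    = 8.

8


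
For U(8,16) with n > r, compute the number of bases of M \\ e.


Deleting e from U(8,16) gives U(8,15) since n > r.
Bases of U(8,15) = C(15,8) = 6435.

6435


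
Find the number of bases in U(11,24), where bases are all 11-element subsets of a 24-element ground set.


Bases of U(11,24) are all 11-element subsets of the 24-element ground set.
Number of bases = C(24,11).
C(24,11) = 2496144.

2496144


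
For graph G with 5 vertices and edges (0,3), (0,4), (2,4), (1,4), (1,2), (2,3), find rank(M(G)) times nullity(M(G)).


r(M) = |V| - c = 5 - 1 = 4.
nullity = |E| - r(M) = 6 - 4 = 2.
Product = 4 * 2 = 8.

8


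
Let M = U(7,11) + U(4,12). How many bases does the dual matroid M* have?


(M1+M2)* = M1* + M2*.
M1* = U(4,11), bases: C(11,4) = 330.
M2* = U(8,12), bases: C(12,8) = 495.
|B(M*)| = 330 * 495 = 163350.

163350


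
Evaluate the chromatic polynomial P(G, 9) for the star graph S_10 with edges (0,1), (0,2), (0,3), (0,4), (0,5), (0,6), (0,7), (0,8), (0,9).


P(tree, k) = k * (k-1)^(9) for any tree on 10 vertices.
P(9) = 9 * 8^9 = 9 * 134217728 = 1207959552.

1207959552


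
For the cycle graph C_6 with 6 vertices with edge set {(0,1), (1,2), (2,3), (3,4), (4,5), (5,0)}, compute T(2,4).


T(C_6; x,y) = x + x^2 + ... + x^(5) + y.
T(2,4) = 2^1 + 2^2 + 2^3 + 2^4 + 2^5 + 4
= 2 + 4 + 8 + 16 + 32 + 4
= 66.

66


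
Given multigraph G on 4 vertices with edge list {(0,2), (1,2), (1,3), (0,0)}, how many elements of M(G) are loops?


In a graphic matroid, a loop is a self-loop edge (u,u) with rank 0.
Examining all 4 edges for self-loops...
Self-loops found: (0,0)
Number of loops = 1.

1


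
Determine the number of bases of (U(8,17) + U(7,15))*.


(M1+M2)* = M1* + M2*.
M1* = U(9,17), bases: C(17,9) = 24310.
M2* = U(8,15), bases: C(15,8) = 6435.
|B(M*)| = 24310 * 6435 = 156434850.

156434850


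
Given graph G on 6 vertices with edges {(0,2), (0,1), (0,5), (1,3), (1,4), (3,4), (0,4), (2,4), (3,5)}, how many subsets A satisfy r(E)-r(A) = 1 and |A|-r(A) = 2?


R(x,y) = sum over A in 2^E of x^(r(E)-r(A)) * y^(|A|-r(A)).
G has 6 vertices, 9 edges. r(E) = 5.
Enumerate all 2^9 = 512 subsets.
Count subsets with r(E)-r(A)=1 and |A|-r(A)=2: 17.

17


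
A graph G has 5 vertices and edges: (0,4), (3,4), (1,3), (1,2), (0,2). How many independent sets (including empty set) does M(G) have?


An independent set in a graphic matroid is an acyclic edge subset.
G has 5 vertices and 5 edges.
Enumerate all 2^5 = 32 subsets, checking for acyclicity.
Total independent sets = 31.

31


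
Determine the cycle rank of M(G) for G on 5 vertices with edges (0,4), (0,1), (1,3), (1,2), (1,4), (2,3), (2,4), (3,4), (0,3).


Cycle rank (nullity) = |E| - r(M) = |E| - (|V| - c).
|E| = 9, |V| = 5, c = 1.
Nullity = 9 - (5 - 1) = 9 - 4 = 5.

5


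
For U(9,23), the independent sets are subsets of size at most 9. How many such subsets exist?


Independent sets of U(9,23) are all subsets of size <= 9.
Count = C(23,0) + C(23,1) + C(23,2) + C(23,3) + C(23,4) + C(23,5) + C(23,6) + C(23,7) + C(23,8) + C(23,9)
     = 1 + 23 + 253 + 1771 + 8855 + 33649 + 100947 + 245157 + 490314 + 817190
     = 1698160.

1698160


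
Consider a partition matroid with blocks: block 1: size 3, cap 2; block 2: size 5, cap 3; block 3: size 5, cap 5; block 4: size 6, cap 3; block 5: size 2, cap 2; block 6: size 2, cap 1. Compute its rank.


Rank of a partition matroid = sum of min(|Si|, ci) for each block.
= min(3,2) + min(5,3) + min(5,5) + min(6,3) + min(2,2) + min(2,1)
= 2 + 3 + 5 + 3 + 2 + 1
= 16.

16


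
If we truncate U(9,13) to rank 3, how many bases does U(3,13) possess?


Truncating U(9,13) to rank 3 gives U(3,13).
Bases of U(3,13) are all 3-element subsets of 13 elements.
Number of bases = C(13,3) = 13! / (3! * 10!) = 286.

286


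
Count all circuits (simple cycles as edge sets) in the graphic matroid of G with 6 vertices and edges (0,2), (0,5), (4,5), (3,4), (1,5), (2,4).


A circuit in a graphic matroid = edge set of a simple cycle.
G has 6 vertices and 6 edges.
Enumerating all minimal edge subsets forming cycles...
Total circuits found: 1.

1


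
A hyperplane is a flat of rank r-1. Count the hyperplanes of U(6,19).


Hyperplanes of U(6,19) are flats of rank 5.
In a uniform matroid, these are exactly the (5)-element subsets.
Count = C(19,5) = 19! / (5! * 14!) = 11628.

11628


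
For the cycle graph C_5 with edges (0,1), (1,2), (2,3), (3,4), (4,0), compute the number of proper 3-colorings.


P(C_5, k) = (k-1)^5 + (-1)^5*(k-1).
P(3) = (2)^5 - 2
= 32 - 2 = 30.

30


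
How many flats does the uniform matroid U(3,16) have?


Flats of U(3,16): every subset of size < 3 is a flat, plus E itself.
Count = C(16,0) + C(16,1) + C(16,2) + 1
     = 1 + 16 + 120 + 1
     = 138.

138


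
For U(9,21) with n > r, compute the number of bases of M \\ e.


Deleting e from U(9,21) gives U(9,20) since n > r.
Bases of U(9,20) = C(20,9) = 167960.

167960


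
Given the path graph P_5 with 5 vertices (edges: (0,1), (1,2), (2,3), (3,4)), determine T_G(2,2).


A path on 5 vertices is a tree with 4 edges.
T(x,y) = x^(4) for any tree.
T(2,2) = 2^4 = 16.

16


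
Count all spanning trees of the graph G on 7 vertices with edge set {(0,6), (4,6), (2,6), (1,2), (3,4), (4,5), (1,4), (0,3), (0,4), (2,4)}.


By Kirchhoff's matrix tree theorem, the number of spanning trees equals
the determinant of any cofactor of the Laplacian matrix L.
G has 7 vertices and 10 edges.
Computing the (6 x 6) cofactor determinant gives 55.

55


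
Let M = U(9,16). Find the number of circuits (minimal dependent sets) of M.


In U(9,16), circuits are the (10)-element subsets.
Any set of 10 elements is dependent, and removing any one element gives
an independent set of size 9, so it is a minimal dependent set.
Number of circuits = C(16,10) = 8008.

8008


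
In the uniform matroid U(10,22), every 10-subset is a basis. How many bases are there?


Bases of U(10,22) are all 10-element subsets of the 22-element ground set.
Number of bases = C(22,10).
C(22,10) = 22! / (10! * 12!) = 646646.

646646


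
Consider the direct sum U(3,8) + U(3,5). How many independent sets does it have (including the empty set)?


For a direct sum, |I(M1+M2)| = |I(M1)| * |I(M2)|.
|I(U(3,8))| = sum C(8,k) for k=0..3 = 93.
|I(U(3,5))| = sum C(5,k) for k=0..3 = 26.
Total = 93 * 26 = 2418.

2418


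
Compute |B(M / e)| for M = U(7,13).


Contracting e from U(7,13) gives U(6,12).
Bases of U(6,12) = C(12,6) = 924.

924


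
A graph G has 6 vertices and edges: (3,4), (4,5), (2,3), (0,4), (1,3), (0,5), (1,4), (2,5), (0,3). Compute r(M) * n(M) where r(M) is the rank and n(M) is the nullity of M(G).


r(M) = |V| - c = 6 - 1 = 5.
nullity = |E| - r(M) = 9 - 5 = 4.
Product = 5 * 4 = 20.

20


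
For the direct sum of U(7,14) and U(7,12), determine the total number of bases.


Bases of a direct sum M1 + M2: |B| = |B(M1)| * |B(M2)|.
|B(U(7,14))| = C(14,7) = 3432.
|B(U(7,12))| = C(12,7) = 792.
Total bases = 3432 * 792 = 2718144.

2718144


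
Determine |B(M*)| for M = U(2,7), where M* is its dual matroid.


The dual of U(r,n) is U(n-r, n) = U(5,7).
Bases of U(5,7) are all (5)-element subsets.
|B(M*)| = C(7,5) = 21.

21


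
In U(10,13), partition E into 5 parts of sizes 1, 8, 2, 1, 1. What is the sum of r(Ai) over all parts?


r(Ai) = min(|Ai|, 10) for each part.
Sum = min(1,10) + min(8,10) + min(2,10) + min(1,10) + min(1,10)
    = 1 + 8 + 2 + 1 + 1
    = 13.

13


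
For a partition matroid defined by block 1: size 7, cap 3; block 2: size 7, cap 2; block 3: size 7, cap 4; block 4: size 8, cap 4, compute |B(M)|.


A basis picks exactly ci elements from block i.
Number of bases = product of C(|Si|, ci).
= C(7,3) * C(7,2) * C(7,4) * C(8,4)
= 35 * 21 * 35 * 70
= 1800750.

1800750


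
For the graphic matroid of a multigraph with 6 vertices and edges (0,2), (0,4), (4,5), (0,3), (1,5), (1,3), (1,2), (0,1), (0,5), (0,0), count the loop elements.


In a graphic matroid, a loop is a self-loop edge (u,u) with rank 0.
Examining all 10 edges for self-loops...
Self-loops found: (0,0)
Number of loops = 1.

1


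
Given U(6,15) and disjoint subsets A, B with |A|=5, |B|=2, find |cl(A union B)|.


|A union B| = 5 + 2 = 7 (disjoint).
In U(6,15), cl(S) = S if |S| < 6, else cl(S) = E.
Since 7 >= 6, cl(A union B) = E.
|cl(A union B)| = 15.

15


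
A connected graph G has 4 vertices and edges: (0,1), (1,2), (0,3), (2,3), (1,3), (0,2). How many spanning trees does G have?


By Kirchhoff's matrix tree theorem, the number of spanning trees equals
the determinant of any cofactor of the Laplacian matrix L.
G has 4 vertices and 6 edges.
Computing the (3 x 3) cofactor determinant gives 16.

16


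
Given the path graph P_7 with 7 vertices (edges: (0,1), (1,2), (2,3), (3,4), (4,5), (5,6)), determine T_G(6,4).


A path on 7 vertices is a tree with 6 edges.
T(x,y) = x^(6) for any tree.
T(6,4) = 6^6 = 46656.

46656


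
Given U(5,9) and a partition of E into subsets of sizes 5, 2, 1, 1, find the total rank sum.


r(Ai) = min(|Ai|, 5) for each part.
Sum = min(5,5) + min(2,5) + min(1,5) + min(1,5)
    = 5 + 2 + 1 + 1
    = 9.

9


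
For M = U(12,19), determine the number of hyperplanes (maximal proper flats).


Hyperplanes of U(12,19) are flats of rank 11.
In a uniform matroid, these are exactly the (11)-element subsets.
Count = (19 choose 11) = 75582.

75582


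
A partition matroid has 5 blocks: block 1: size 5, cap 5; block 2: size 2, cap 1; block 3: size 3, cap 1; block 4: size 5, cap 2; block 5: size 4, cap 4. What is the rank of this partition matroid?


Rank of a partition matroid = sum of min(|Si|, ci) for each block.
= min(5,5) + min(2,1) + min(3,1) + min(5,2) + min(4,4)
= 5 + 1 + 1 + 2 + 4
= 13.

13


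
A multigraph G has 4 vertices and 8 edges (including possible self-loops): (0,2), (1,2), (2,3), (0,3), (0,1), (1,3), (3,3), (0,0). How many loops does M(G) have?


In a graphic matroid, a loop is a self-loop edge (u,u) with rank 0.
Examining all 8 edges for self-loops...
Self-loops found: (3,3), (0,0)
Number of loops = 2.

2


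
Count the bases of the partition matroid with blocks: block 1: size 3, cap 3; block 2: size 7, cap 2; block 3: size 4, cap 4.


A basis picks exactly ci elements from block i.
Number of bases = product of C(|Si|, ci).
= C(3,3) * C(7,2) * C(4,4)
= 1 * 21 * 1
= 21.

21


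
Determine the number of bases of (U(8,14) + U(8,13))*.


(M1+M2)* = M1* + M2*.
M1* = U(6,14), bases: C(14,6) = 3003.
M2* = U(5,13), bases: C(13,5) = 1287.
|B(M*)| = 3003 * 1287 = 3864861.

3864861


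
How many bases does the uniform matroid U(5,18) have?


Bases of U(5,18) are all 5-element subsets of the 18-element ground set.
Number of bases = C(18,5).
C(18,5) = 18! / (5! * 13!) = 8568.

8568


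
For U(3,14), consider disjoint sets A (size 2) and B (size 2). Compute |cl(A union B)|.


|A union B| = 2 + 2 = 4 (disjoint).
In U(3,14), cl(S) = S if |S| < 3, else cl(S) = E.
Since 4 >= 3, cl(A union B) = E.
|cl(A union B)| = 14.

14


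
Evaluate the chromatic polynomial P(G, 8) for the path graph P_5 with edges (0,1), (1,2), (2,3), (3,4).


P(P_5, k) = k * (k-1)^(4).
P(8) = 8 * 7^4 = 8 * 2401 = 19208.

19208


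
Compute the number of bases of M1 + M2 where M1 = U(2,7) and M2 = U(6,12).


Bases of a direct sum M1 + M2: |B| = |B(M1)| * |B(M2)|.
|B(U(2,7))| = C(7,2) = 21.
|B(U(6,12))| = C(12,6) = 924.
Total bases = 21 * 924 = 19404.

19404


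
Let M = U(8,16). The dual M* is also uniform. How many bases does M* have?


The dual of U(r,n) is U(n-r, n) = U(8,16).
Bases of U(8,16) are all (8)-element subsets.
|B(M*)| = (16 choose 8) = 12870.

12870


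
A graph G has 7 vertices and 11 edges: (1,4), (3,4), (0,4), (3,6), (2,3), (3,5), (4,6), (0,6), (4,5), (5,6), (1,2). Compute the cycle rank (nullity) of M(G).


Cycle rank (nullity) = |E| - r(M) = |E| - (|V| - c).
|E| = 11, |V| = 7, c = 1.
Nullity = 11 - (7 - 1) = 11 - 6 = 5.

5


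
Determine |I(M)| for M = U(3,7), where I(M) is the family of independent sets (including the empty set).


Independent sets of U(3,7) are all subsets of size <= 3.
Count = C(7,0) + C(7,1) + C(7,2) + C(7,3)
     = 1 + 7 + 21 + 35
     = 64.

64


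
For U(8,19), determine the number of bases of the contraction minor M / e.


Contracting e from U(8,19) gives U(7,18).
Bases of U(7,18) = (18 choose 7) = 31824.

31824


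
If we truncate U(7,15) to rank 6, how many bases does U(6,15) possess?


Truncating U(7,15) to rank 6 gives U(6,15).
Bases of U(6,15) are all 6-element subsets of 15 elements.
Number of bases = C(15,6) = 5005.

5005


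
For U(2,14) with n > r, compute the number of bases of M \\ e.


Deleting e from U(2,14) gives U(2,13) since n > r.
Bases of U(2,13) = (13 choose 2) = 78.

78


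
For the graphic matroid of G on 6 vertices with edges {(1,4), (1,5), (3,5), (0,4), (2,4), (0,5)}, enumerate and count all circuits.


A circuit in a graphic matroid = edge set of a simple cycle.
G has 6 vertices and 6 edges.
Enumerating all minimal edge subsets forming cycles...
Total circuits found: 1.

1


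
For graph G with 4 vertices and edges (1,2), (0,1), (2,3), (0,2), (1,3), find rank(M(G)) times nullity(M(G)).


r(M) = |V| - c = 4 - 1 = 3.
nullity = |E| - r(M) = 5 - 3 = 2.
Product = 3 * 2 = 6.

6


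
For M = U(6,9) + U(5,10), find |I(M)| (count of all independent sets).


For a direct sum, |I(M1+M2)| = |I(M1)| * |I(M2)|.
|I(U(6,9))| = sum C(9,k) for k=0..6 = 466.
|I(U(5,10))| = sum C(10,k) for k=0..5 = 638.
Total = 466 * 638 = 297308.

297308


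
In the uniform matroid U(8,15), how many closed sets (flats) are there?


Flats of U(8,15): every subset of size < 8 is a flat, plus E itself.
Count = C(15,0) + C(15,1) + C(15,2) + C(15,3) + C(15,4) + C(15,5) + C(15,6) + C(15,7) + 1
     = 1 + 15 + 105 + 455 + 1365 + 3003 + 5005 + 6435 + 1
     = 16385.

16385


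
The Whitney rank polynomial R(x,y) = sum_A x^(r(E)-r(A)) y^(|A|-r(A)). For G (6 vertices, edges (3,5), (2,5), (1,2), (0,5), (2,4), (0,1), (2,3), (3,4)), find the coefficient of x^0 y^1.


R(x,y) = sum over A in 2^E of x^(r(E)-r(A)) * y^(|A|-r(A)).
G has 6 vertices, 8 edges. r(E) = 5.
Enumerate all 2^8 = 256 subsets.
Count subsets with r(E)-r(A)=0 and |A|-r(A)=1: 24.

24


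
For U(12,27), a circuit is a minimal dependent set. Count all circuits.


In U(12,27), circuits are the (13)-element subsets.
Any set of 13 elements is dependent, and removing any one element gives
an independent set of size 12, so it is a minimal dependent set.
Number of circuits = (27 choose 13) = 20058300.

20058300


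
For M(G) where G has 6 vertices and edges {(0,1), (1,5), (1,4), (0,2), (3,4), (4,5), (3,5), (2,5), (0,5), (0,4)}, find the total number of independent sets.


An independent set in a graphic matroid is an acyclic edge subset.
G has 6 vertices and 10 edges.
Enumerate all 2^10 = 1024 subsets, checking for acyclicity.
Total independent sets = 430.

430


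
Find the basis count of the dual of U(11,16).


The dual of U(r,n) is U(n-r, n) = U(5,16).
Bases of U(5,16) are all (5)-element subsets.
|B(M*)| = (16 choose 5) = 4368.

4368


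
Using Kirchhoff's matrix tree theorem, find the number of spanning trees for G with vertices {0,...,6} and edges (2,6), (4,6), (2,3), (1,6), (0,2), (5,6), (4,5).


By Kirchhoff's matrix tree theorem, the number of spanning trees equals
the determinant of any cofactor of the Laplacian matrix L.
G has 7 vertices and 7 edges.
Computing the (6 x 6) cofactor determinant gives 3.

3


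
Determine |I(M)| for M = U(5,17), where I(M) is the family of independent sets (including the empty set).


Independent sets of U(5,17) are all subsets of size <= 5.
Count = C(17,0) + C(17,1) + C(17,2) + C(17,3) + C(17,4) + C(17,5)
     = 1 + 17 + 136 + 680 + 2380 + 6188
     = 9402.

9402


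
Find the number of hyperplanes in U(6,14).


Hyperplanes of U(6,14) are flats of rank 5.
In a uniform matroid, these are exactly the (5)-element subsets.
Count = C(14,5) = 14! / (5! * 9!) = 2002.

2002


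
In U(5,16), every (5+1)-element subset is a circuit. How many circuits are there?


In U(5,16), circuits are the (6)-element subsets.
Any set of 6 elements is dependent, and removing any one element gives
an independent set of size 5, so it is a minimal dependent set.
Number of circuits = C(16,6) = 8008.

8008


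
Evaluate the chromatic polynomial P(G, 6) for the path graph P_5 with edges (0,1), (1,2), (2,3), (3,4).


P(P_5, k) = k * (k-1)^(4).
P(6) = 6 * 5^4 = 6 * 625 = 3750.

3750


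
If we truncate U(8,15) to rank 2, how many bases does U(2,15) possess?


Truncating U(8,15) to rank 2 gives U(2,15).
Bases of U(2,15) are all 2-element subsets of 15 elements.
Number of bases = C(15,2) = (15 * 14) / (1 * 2) = 105.

105


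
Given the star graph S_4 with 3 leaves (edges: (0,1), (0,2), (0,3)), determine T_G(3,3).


A star on 4 vertices is a tree with 3 edges.
T(x,y) = x^(3) for any tree.
T(3,3) = 3^3 = 27.

27


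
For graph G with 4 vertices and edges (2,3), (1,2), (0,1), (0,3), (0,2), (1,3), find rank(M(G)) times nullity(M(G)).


r(M) = |V| - c = 4 - 1 = 3.
nullity = |E| - r(M) = 6 - 3 = 3.
Product = 3 * 3 = 9.

9


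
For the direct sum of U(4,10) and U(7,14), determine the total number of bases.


Bases of a direct sum M1 + M2: |B| = |B(M1)| * |B(M2)|.
|B(U(4,10))| = C(10,4) = 210.
|B(U(7,14))| = C(14,7) = 3432.
Total bases = 210 * 3432 = 720720.

720720


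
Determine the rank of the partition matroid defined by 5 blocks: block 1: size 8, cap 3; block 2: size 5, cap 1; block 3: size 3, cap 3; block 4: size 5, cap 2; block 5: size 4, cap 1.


Rank of a partition matroid = sum of min(|Si|, ci) for each block.
= min(8,3) + min(5,1) + min(3,3) + min(5,2) + min(4,1)
= 3 + 1 + 3 + 2 + 1
= 10.

10


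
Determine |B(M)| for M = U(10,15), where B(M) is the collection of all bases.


Bases of U(10,15) are all 10-element subsets of the 15-element ground set.
Number of bases = C(15,10).
C(15,10) = 3003.

3003


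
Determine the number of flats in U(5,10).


Flats of U(5,10): every subset of size < 5 is a flat, plus E itself.
Count = C(10,0) + C(10,1) + C(10,2) + C(10,3) + C(10,4) + 1
     = 1 + 10 + 45 + 120 + 210 + 1
     = 387.

387


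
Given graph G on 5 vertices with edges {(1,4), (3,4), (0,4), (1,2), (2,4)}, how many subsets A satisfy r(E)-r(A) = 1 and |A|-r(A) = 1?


R(x,y) = sum over A in 2^E of x^(r(E)-r(A)) * y^(|A|-r(A)).
G has 5 vertices, 5 edges. r(E) = 4.
Enumerate all 2^5 = 32 subsets.
Count subsets with r(E)-r(A)=1 and |A|-r(A)=1: 2.

2


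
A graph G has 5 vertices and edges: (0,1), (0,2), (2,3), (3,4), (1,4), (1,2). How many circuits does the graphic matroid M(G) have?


A circuit in a graphic matroid = edge set of a simple cycle.
G has 5 vertices and 6 edges.
Enumerating all minimal edge subsets forming cycles...
Total circuits found: 3.

3


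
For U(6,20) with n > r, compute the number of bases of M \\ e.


Deleting e from U(6,20) gives U(6,19) since n > r.
Bases of U(6,19) = (19 choose 6) = 27132.

27132


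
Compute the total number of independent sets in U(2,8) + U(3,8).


For a direct sum, |I(M1+M2)| = |I(M1)| * |I(M2)|.
|I(U(2,8))| = sum C(8,k) for k=0..2 = 37.
|I(U(3,8))| = sum C(8,k) for k=0..3 = 93.
Total = 37 * 93 = 3441.

3441


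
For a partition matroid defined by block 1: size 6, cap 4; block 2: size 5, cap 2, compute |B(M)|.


A basis picks exactly ci elements from block i.
Number of bases = product of C(|Si|, ci).
= C(6,4) * C(5,2)
= 15 * 10
= 150.

150


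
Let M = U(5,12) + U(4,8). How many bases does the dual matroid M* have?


(M1+M2)* = M1* + M2*.
M1* = U(7,12), bases: C(12,7) = 792.
M2* = U(4,8), bases: C(8,4) = 70.
|B(M*)| = 792 * 70 = 55440.

55440


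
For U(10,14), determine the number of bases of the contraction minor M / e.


Contracting e from U(10,14) gives U(9,13).
Bases of U(9,13) = (13 choose 9) = 715.

715


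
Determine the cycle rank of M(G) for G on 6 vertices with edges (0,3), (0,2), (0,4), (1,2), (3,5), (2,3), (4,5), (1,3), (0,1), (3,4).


Cycle rank (nullity) = |E| - r(M) = |E| - (|V| - c).
|E| = 10, |V| = 6, c = 1.
Nullity = 10 - (6 - 1) = 10 - 5 = 5.

5


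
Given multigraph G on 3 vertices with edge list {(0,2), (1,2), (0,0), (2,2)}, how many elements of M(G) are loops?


In a graphic matroid, a loop is a self-loop edge (u,u) with rank 0.
Examining all 4 edges for self-loops...
Self-loops found: (0,0), (2,2)
Number of loops = 2.

2


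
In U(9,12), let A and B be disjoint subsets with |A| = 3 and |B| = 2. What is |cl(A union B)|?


|A union B| = 3 + 2 = 5 (disjoint).
In U(9,12), cl(S) = S if |S| < 9, else cl(S) = E.
Since 5 < 9, cl(A union B) = A union B.
|cl(A union B)| = 5.

5


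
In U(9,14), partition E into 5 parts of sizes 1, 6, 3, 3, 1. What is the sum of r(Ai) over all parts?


r(Ai) = min(|Ai|, 9) for each part.
Sum = min(1,9) + min(6,9) + min(3,9) + min(3,9) + min(1,9)
    = 1 + 6 + 3 + 3 + 1
    = 14.

14


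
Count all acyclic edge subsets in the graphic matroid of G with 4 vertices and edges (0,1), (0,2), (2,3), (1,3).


An independent set in a graphic matroid is an acyclic edge subset.
G has 4 vertices and 4 edges.
Enumerate all 2^4 = 16 subsets, checking for acyclicity.
Total independent sets = 15.

15


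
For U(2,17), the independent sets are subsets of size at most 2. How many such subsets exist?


Independent sets of U(2,17) are all subsets of size <= 2.
Count = (17 choose 0) + (17 choose 1) + (17 choose 2)
     = 1 + 17 + 136
     = 154.

154


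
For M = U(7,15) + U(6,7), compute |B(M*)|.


(M1+M2)* = M1* + M2*.
M1* = U(8,15), bases: C(15,8) = 6435.
M2* = U(1,7), bases: C(7,1) = 7.
|B(M*)| = 6435 * 7 = 45045.

45045


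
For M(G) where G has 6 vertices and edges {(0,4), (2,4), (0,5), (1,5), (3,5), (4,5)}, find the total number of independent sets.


An independent set in a graphic matroid is an acyclic edge subset.
G has 6 vertices and 6 edges.
Enumerate all 2^6 = 64 subsets, checking for acyclicity.
Total independent sets = 56.

56


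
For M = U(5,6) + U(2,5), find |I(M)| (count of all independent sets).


For a direct sum, |I(M1+M2)| = |I(M1)| * |I(M2)|.
|I(U(5,6))| = sum C(6,k) for k=0..5 = 63.
|I(U(2,5))| = sum C(5,k) for k=0..2 = 16.
Total = 63 * 16 = 1008.

1008


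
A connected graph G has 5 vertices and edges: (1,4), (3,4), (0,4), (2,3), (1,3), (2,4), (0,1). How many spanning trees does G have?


By Kirchhoff's matrix tree theorem, the number of spanning trees equals
the determinant of any cofactor of the Laplacian matrix L.
G has 5 vertices and 7 edges.
Computing the (4 x 4) cofactor determinant gives 21.

21


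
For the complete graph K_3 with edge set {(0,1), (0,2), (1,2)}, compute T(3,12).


T(K_3; x,y) = x^2 + x + y.
T(3,12) = 9 + 3 + 12 = 24.

24


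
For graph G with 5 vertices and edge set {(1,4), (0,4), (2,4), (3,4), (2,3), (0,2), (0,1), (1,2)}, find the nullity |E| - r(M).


Cycle rank (nullity) = |E| - r(M) = |E| - (|V| - c).
|E| = 8, |V| = 5, c = 1.
Nullity = 8 - (5 - 1) = 8 - 4 = 4.

4


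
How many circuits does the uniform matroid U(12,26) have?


In U(12,26), circuits are the (13)-element subsets.
Any set of 13 elements is dependent, and removing any one element gives
an independent set of size 12, so it is a minimal dependent set.
Number of circuits = (26 choose 13) = 10400600.

10400600


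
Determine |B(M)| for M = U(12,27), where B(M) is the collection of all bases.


Bases of U(12,27) are all 12-element subsets of the 27-element ground set.
Number of bases = C(27,12).
C(27,12) = 27! / (12! * 15!) = 17383860.

17383860


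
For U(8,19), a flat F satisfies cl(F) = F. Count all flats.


Flats of U(8,19): every subset of size < 8 is a flat, plus E itself.
Count = C(19,0) + C(19,1) + C(19,2) + C(19,3) + C(19,4) + C(19,5) + C(19,6) + C(19,7) + 1
     = 1 + 19 + 171 + 969 + 3876 + 11628 + 27132 + 50388 + 1
     = 94185.

94185


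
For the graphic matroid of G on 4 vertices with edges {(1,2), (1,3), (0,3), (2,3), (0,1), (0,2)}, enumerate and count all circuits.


A circuit in a graphic matroid = edge set of a simple cycle.
G has 4 vertices and 6 edges.
Enumerating all minimal edge subsets forming cycles...
Total circuits found: 7.

7


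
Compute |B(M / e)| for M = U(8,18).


Contracting e from U(8,18) gives U(7,17).
Bases of U(7,17) = C(17,7) = 19448.

19448


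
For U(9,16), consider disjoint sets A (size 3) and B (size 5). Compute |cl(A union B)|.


|A union B| = 3 + 5 = 8 (disjoint).
In U(9,16), cl(S) = S if |S| < 9, else cl(S) = E.
Since 8 < 9, cl(A union B) = A union B.
|cl(A union B)| = 8.

8


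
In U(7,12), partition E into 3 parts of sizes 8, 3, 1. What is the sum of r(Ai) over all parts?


r(Ai) = min(|Ai|, 7) for each part.
Sum = min(8,7) + min(3,7) + min(1,7)
    = 7 + 3 + 1
    = 11.

11


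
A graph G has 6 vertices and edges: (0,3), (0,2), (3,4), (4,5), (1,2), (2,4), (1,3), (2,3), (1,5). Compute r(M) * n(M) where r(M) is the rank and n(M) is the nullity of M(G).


r(M) = |V| - c = 6 - 1 = 5.
nullity = |E| - r(M) = 9 - 5 = 4.
Product = 5 * 4 = 20.

20


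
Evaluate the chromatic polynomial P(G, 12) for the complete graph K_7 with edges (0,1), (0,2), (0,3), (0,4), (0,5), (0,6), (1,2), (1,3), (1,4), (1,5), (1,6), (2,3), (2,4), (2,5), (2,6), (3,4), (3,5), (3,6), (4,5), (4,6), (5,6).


P(K_7, k) = k(k-1)(k-2)...(k-6).
P(12) = (12) * (11) * (10) * (9) * (8) * (7) * (6) = 3991680.

3991680
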